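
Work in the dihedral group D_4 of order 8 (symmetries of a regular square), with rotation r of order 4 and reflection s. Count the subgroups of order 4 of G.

3

|G| = 8 and 4 | 8, so subgroups of order 4 are possible by Lagrange.
The subgroups of order 4 are: {e, r, r^2, r^3}; {e, r^2, s, r^2s}; {e, r^2, rs, r^3s}.
So G has 3 subgroups of order 4.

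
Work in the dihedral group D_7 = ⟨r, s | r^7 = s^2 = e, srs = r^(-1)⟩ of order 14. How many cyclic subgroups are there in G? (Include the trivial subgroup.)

A cyclic subgroup of order d is generated by each of its φ(d) elements of order d, so the cyclic subgroups of order d number (#elements of order d)/φ(d).
Cyclic subgroups by order — order 1: 1; order 2: 7; order 7: 1.
Total: 9.

9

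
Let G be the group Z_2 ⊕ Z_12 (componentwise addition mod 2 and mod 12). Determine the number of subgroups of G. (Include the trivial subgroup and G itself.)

16

|G| = 24, so by Lagrange every subgroup order divides 24. Divisors: 1, 2, 3, 4, 6, 8, 12, 24.
Subgroups by order — order 1: 1; order 2: 3; order 3: 1; order 4: 3; order 6: 3; order 8: 1; order 12: 3; order 24: 1.
Total: 1 + 3 + 1 + 3 + 3 + 1 + 3 + 1 = 16.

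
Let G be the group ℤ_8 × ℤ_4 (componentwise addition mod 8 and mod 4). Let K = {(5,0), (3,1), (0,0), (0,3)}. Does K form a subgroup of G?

No

(3,1) ∈ K but its inverse (5,3) ∉ K, so K is not a subgroup.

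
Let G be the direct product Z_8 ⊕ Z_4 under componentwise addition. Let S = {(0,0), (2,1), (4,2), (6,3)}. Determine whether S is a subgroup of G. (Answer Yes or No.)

Yes

|S| = 4 divides |G| = 32, consistent with Lagrange.
S contains the identity, every element's inverse is in S, and S is closed under +: it is a subgroup.
In fact S = ⟨(6,3)⟩.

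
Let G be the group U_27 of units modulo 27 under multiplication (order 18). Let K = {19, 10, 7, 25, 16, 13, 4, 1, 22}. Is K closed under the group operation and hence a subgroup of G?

Yes

|K| = 9 divides |G| = 18, consistent with Lagrange.
K contains the identity, every element's inverse is in K, and K is closed under ·: it is a subgroup.
In fact K = ⟨4⟩.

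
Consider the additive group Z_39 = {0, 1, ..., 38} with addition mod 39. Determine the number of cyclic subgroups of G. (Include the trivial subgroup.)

4

A cyclic subgroup of order d is generated by each of its φ(d) elements of order d, so the cyclic subgroups of order d number (#elements of order d)/φ(d).
Cyclic subgroups by order — order 1: 1; order 3: 1; order 13: 1; order 39: 1.
Total: 4.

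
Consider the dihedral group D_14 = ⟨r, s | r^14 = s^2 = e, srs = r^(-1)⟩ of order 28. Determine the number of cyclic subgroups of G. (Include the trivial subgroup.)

18

Group the elements of G by the cyclic subgroup they generate; each cyclic subgroup of order d accounts for φ(d) elements.
Cyclic subgroups by order — order 1: 1; order 2: 15; order 7: 1; order 14: 1.
Total: 18.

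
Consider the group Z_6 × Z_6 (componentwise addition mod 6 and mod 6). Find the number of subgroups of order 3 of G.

4

|G| = 36 and 3 | 36, so subgroups of order 3 are possible by Lagrange.
The subgroups of order 3 are: {(0,0), (0,2), (0,4)}; {(0,0), (2,0), (4,0)}; {(0,0), (2,2), (4,4)}; {(0,0), (2,4), (4,2)}.
So G has 4 subgroups of order 3.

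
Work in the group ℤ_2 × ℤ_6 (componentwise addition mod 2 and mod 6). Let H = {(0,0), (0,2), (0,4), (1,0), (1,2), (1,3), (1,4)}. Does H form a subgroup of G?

No

|H| = 7 does not divide |G| = 12, so by Lagrange H is not a subgroup.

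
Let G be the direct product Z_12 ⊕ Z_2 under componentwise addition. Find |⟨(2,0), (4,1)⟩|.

12

|⟨(2,0)⟩| = 6 and |⟨(4,1)⟩| = 6, so |H| is a multiple of lcm(6, 6) = 6 and divides |G| = 24.
Closing under the operation: H = {(0,0), (0,1), (2,0), (2,1), (4,0), (4,1), (6,0), (6,1), (8,0), (8,1), (10,0), (10,1)}, so |H| = 12.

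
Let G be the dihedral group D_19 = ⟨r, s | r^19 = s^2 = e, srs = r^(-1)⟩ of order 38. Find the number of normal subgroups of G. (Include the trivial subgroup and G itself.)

3

G has 22 subgroups. Checking conjugation-invariance by order — order 1: 1/1 normal; order 2: 0/19 normal; order 19: 1/1 normal; order 38: 1/1 normal.
Total normal subgroups: 3.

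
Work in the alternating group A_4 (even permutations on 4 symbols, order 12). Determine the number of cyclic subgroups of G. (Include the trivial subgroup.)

A cyclic subgroup of order d is generated by each of its φ(d) elements of order d, so the cyclic subgroups of order d number (#elements of order d)/φ(d).
Cyclic subgroups by order — order 1: 1; order 2: 3; order 3: 4.
Total: 8.

8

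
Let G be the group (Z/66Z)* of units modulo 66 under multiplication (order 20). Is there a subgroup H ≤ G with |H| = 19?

19 does not divide |G| = 20, so by Lagrange no subgroup of order 19 exists.

No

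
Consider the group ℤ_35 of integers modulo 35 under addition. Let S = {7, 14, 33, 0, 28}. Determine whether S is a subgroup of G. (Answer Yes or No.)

No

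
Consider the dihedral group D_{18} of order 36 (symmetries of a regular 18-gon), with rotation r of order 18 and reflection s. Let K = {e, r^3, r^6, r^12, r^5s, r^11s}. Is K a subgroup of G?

No

r^3 ∈ K but its inverse r^15 ∉ K, so K is not a subgroup.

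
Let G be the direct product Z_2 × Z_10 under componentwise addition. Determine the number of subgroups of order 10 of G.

|G| = 20 and 10 | 20, so subgroups of order 10 are possible by Lagrange.
The subgroups of order 10 are: {(0,0), (0,1), (0,2), (0,3), (0,4), (0,5), (0,6), (0,7), (0,8), (0,9)}; {(0,0), (0,2), (0,4), (0,6), (0,8), (1,0), (1,2), (1,4), (1,6), (1,8)}; {(0,0), (0,2), (0,4), (0,6), (0,8), (1,1), (1,3), (1,5), (1,7), (1,9)}.
So G has 3 subgroups of order 10.

3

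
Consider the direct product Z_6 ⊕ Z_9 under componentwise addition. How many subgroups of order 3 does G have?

4

|G| = 54 and 3 | 54, so subgroups of order 3 are possible by Lagrange.
The subgroups of order 3 are: {(0,0), (0,3), (0,6)}; {(0,0), (2,0), (4,0)}; {(0,0), (2,3), (4,6)}; {(0,0), (2,6), (4,3)}.
So G has 4 subgroups of order 3.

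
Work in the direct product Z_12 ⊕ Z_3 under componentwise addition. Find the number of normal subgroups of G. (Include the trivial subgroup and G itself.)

G is abelian, so every subgroup is normal.
G has 18 subgroups in total, hence 18 normal subgroups.

18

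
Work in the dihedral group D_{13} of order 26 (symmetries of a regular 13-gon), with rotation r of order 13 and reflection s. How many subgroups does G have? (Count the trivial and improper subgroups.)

16

|G| = 26, so by Lagrange every subgroup order divides 26. Divisors: 1, 2, 13, 26.
Subgroups by order — order 1: 1; order 2: 13; order 13: 1; order 26: 1.
Total: 1 + 13 + 1 + 1 = 16.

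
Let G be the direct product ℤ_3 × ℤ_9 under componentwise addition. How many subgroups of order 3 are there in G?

4

|G| = 27 and 3 | 27, so subgroups of order 3 are possible by Lagrange.
The subgroups of order 3 are: {(0,0), (0,3), (0,6)}; {(0,0), (1,0), (2,0)}; {(0,0), (1,3), (2,6)}; {(0,0), (1,6), (2,3)}.
So G has 4 subgroups of order 3.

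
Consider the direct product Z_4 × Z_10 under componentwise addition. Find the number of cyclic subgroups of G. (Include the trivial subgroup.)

12

Each element a generates a cyclic subgroup ⟨a⟩; distinct elements may generate the same one (a cyclic group of order d has φ(d) generators).
Cyclic subgroups by order — order 1: 1; order 2: 3; order 4: 2; order 5: 1; order 10: 3; order 20: 2.
Total: 12.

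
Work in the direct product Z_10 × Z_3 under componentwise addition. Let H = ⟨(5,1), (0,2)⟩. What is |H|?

|⟨(5,1)⟩| = 6 and |⟨(0,2)⟩| = 3, so |H| is a multiple of lcm(6, 3) = 6 and divides |G| = 30.
Closing under the operation: H = {(0,0), (0,1), (0,2), (5,0), (5,1), (5,2)}, so |H| = 6.

6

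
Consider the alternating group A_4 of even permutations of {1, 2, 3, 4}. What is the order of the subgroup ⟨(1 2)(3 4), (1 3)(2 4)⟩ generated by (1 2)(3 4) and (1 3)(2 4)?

4

|⟨(1 2)(3 4)⟩| = 2 and |⟨(1 3)(2 4)⟩| = 2, so |H| is a multiple of lcm(2, 2) = 2 and divides |G| = 12.
Closing under the operation: H = {e, (1 2)(3 4), (1 3)(2 4), (1 4)(2 3)}, so |H| = 4.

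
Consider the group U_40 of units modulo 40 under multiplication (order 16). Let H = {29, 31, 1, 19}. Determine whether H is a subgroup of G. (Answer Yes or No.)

|H| = 4 divides |G| = 16, consistent with Lagrange.
H contains the identity, every element's inverse is in H, and H is closed under ·: it is a subgroup.

Yes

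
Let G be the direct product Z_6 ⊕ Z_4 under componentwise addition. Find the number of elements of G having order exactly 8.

An element (a,b) has order lcm(ord(a), ord(b)); count pairs with lcm equal to 8.
Enumerating gives 0 such elements.

0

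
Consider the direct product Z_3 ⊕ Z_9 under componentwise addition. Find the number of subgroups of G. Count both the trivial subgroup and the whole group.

|G| = 27, so by Lagrange every subgroup order divides 27. Divisors: 1, 3, 9, 27.
Subgroups by order — order 1: 1; order 3: 4; order 9: 4; order 27: 1.
Total: 1 + 4 + 4 + 1 = 10.

10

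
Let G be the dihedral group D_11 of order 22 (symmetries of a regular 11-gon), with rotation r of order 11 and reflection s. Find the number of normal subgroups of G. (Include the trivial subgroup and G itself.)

G has 14 subgroups. Checking conjugation-invariance by order — order 1: 1/1 normal; order 2: 0/11 normal; order 11: 1/1 normal; order 22: 1/1 normal.
Total normal subgroups: 3.

3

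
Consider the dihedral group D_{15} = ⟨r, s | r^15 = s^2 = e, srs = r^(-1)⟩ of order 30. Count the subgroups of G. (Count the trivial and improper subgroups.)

|G| = 30, so by Lagrange every subgroup order divides 30. Divisors: 1, 2, 3, 5, 6, 10, 15, 30.
Subgroups by order — order 1: 1; order 2: 15; order 3: 1; order 5: 1; order 6: 5; order 10: 3; order 15: 1; order 30: 1.
Total: 1 + 15 + 1 + 1 + 5 + 3 + 1 + 1 = 28.

28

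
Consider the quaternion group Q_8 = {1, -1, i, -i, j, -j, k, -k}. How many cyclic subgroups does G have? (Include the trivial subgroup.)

Group the elements of G by the cyclic subgroup they generate; each cyclic subgroup of order d accounts for φ(d) elements.
Cyclic subgroups by order — order 1: 1; order 2: 1; order 4: 3.
Total: 5.

5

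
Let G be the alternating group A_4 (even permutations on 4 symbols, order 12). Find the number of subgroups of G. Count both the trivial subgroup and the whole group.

|G| = 12, so by Lagrange every subgroup order divides 12. Divisors: 1, 2, 3, 4, 6, 12.
Subgroups by order — order 1: 1; order 2: 3; order 3: 4; order 4: 1; order 6: 0; order 12: 1.
Total: 1 + 3 + 4 + 1 + 0 + 1 = 10.

10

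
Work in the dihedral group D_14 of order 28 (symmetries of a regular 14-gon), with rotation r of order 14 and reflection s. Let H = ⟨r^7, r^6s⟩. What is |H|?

4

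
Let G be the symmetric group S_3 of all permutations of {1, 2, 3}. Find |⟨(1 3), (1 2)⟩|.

6

|⟨(1 3)⟩| = 2 and |⟨(1 2)⟩| = 2, so |H| is a multiple of lcm(2, 2) = 2 and divides |G| = 6.
Closing {(1 3), (1 2)} under the group operation gives all of G, so |H| = 6.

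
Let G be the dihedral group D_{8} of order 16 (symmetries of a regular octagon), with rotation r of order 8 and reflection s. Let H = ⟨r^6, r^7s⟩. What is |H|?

|⟨r^6⟩| = 4 and |⟨r^7s⟩| = 2, so |H| is a multiple of lcm(4, 2) = 4 and divides |G| = 16.
Closing under the operation: H = {e, r^2, r^4, r^6, rs, r^3s, r^5s, r^7s}, so |H| = 8.

8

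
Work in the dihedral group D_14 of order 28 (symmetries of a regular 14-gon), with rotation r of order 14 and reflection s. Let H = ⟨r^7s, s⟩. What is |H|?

4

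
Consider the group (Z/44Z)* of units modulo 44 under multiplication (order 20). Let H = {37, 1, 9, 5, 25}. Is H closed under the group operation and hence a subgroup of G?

|H| = 5 divides |G| = 20, consistent with Lagrange.
H contains the identity, every element's inverse is in H, and H is closed under ·: it is a subgroup.
In fact H = ⟨5⟩.

Yes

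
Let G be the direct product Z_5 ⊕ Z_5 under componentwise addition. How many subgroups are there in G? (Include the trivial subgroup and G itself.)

8

|G| = 25, so by Lagrange every subgroup order divides 25. Divisors: 1, 5, 25.
Subgroups by order — order 1: 1; order 5: 6; order 25: 1.
Total: 1 + 6 + 1 = 8.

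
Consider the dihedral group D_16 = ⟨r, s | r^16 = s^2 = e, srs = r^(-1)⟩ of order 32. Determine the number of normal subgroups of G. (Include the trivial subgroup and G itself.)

G has 36 subgroups. Checking conjugation-invariance by order — order 1: 1/1 normal; order 2: 1/17 normal; order 4: 1/9 normal; order 8: 1/5 normal; order 16: 3/3 normal; order 32: 1/1 normal.
Total normal subgroups: 8.

8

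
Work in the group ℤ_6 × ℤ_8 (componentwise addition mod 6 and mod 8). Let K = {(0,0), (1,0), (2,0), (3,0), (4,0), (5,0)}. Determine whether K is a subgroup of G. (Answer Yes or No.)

|K| = 6 divides |G| = 48, consistent with Lagrange.
K contains the identity, every element's inverse is in K, and K is closed under +: it is a subgroup.
In fact K = ⟨(5,0)⟩.

Yes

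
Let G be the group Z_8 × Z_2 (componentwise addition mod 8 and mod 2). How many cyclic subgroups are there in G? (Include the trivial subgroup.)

Group the elements of G by the cyclic subgroup they generate; each cyclic subgroup of order d accounts for φ(d) elements.
Cyclic subgroups by order — order 1: 1; order 2: 3; order 4: 2; order 8: 2.
Total: 8.

8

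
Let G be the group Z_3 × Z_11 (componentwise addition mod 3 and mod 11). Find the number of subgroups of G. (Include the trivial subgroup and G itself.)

4

|G| = 33, so by Lagrange every subgroup order divides 33. Divisors: 1, 3, 11, 33.
Subgroups by order — order 1: 1; order 3: 1; order 11: 1; order 33: 1.
Total: 1 + 1 + 1 + 1 = 4.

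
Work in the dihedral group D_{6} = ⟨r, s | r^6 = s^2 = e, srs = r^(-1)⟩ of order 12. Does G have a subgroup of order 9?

No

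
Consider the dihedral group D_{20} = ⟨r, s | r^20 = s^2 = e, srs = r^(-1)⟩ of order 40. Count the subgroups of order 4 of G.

11

|G| = 40 and 4 | 40, so subgroups of order 4 are possible by Lagrange.
The subgroups of order 4 are: {e, r^10, s, r^10s}; {e, r^10, rs, r^11s}; {e, r^10, r^2s, r^12s}; {e, r^10, r^3s, r^13s}; … (11 in all).
So G has 11 subgroups of order 4.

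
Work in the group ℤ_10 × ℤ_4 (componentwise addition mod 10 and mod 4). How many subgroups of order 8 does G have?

1

|G| = 40 and 8 | 40, so subgroups of order 8 are possible by Lagrange.
The subgroups of order 8 are: {(0,0), (0,1), (0,2), (0,3), (5,0), (5,1), (5,2), (5,3)}.
So G has 1 subgroup of order 8.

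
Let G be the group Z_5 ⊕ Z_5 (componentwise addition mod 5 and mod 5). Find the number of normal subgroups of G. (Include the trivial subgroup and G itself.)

G is abelian, so every subgroup is normal.
G has 8 subgroups in total, hence 8 normal subgroups.

8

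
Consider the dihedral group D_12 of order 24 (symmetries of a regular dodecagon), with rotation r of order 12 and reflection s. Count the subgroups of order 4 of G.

7

|G| = 24 and 4 | 24, so subgroups of order 4 are possible by Lagrange.
The subgroups of order 4 are: {e, r^6, r^4s, r^10s}; {e, r^6, r^5s, r^11s}; {e, r^6, r^2s, r^8s}; {e, r^3, r^6, r^9}; … (7 in all).
So G has 7 subgroups of order 4.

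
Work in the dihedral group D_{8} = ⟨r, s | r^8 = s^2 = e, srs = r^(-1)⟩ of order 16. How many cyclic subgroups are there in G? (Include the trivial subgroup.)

12

Group the elements of G by the cyclic subgroup they generate; each cyclic subgroup of order d accounts for φ(d) elements.
Cyclic subgroups by order — order 1: 1; order 2: 9; order 4: 1; order 8: 1.
Total: 12.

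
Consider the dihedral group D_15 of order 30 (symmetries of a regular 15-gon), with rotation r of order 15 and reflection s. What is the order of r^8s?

2

Computing powers of r^8s: the smallest k with (r^8s)^k = e is k = 2.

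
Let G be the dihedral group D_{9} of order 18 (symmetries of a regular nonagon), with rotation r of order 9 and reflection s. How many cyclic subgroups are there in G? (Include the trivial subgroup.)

12

Each element a generates a cyclic subgroup ⟨a⟩; distinct elements may generate the same one (a cyclic group of order d has φ(d) generators).
Cyclic subgroups by order — order 1: 1; order 2: 9; order 3: 1; order 9: 1.
Total: 12.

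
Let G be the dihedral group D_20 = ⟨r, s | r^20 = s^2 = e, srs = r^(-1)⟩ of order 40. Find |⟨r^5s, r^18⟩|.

|⟨r^5s⟩| = 2 and |⟨r^18⟩| = 10, so |H| is a multiple of lcm(2, 10) = 10 and divides |G| = 40.
Closing under the operation: H = {e, r^2, r^4, r^6, r^8, r^10, r^12, r^14, r^16, r^18, rs, r^3s, r^5s, r^7s, r^9s, r^11s, r^13s, r^15s, r^17s, r^19s}, so |H| = 20.

20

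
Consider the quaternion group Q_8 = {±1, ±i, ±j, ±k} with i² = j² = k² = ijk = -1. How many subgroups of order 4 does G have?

3

|G| = 8 and 4 | 8, so subgroups of order 4 are possible by Lagrange.
The subgroups of order 4 are: {1, -1, i, -i}; {1, -1, j, -j}; {1, -1, k, -k}.
So G has 3 subgroups of order 4.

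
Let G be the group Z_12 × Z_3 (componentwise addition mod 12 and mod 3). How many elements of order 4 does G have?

An element (a,b) has order lcm(ord(a), ord(b)); count pairs with lcm equal to 4.
Enumerating gives 2 such elements.

2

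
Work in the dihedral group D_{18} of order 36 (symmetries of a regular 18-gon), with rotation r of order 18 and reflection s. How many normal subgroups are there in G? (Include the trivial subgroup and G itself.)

9

G has 45 subgroups. Checking conjugation-invariance by order — order 1: 1/1 normal; order 2: 1/19 normal; order 3: 1/1 normal; order 4: 0/9 normal; order 6: 1/7 normal; order 9: 1/1 normal; order 12: 0/3 normal; order 18: 3/3 normal; order 36: 1/1 normal.
Total normal subgroups: 9.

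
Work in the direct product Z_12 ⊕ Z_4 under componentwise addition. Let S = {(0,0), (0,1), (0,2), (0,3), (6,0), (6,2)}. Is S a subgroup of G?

No

Closure fails: (0,1) + (6,2) = (6,3) ∉ S. So S is not a subgroup.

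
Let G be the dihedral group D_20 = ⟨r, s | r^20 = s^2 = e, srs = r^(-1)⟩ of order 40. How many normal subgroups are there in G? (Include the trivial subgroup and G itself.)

9

G has 48 subgroups. Checking conjugation-invariance by order — order 1: 1/1 normal; order 2: 1/21 normal; order 4: 1/11 normal; order 5: 1/1 normal; order 8: 0/5 normal; order 10: 1/5 normal; order 20: 3/3 normal; order 40: 1/1 normal.
Total normal subgroups: 9.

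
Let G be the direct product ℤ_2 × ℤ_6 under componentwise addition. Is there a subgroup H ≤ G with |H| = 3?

Yes

3 | 12. A subgroup of order 3 is {(0,0), (0,2), (0,4)}.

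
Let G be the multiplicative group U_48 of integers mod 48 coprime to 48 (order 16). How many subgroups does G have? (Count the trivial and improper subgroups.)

|G| = 16, so by Lagrange every subgroup order divides 16. Divisors: 1, 2, 4, 8, 16.
Subgroups by order — order 1: 1; order 2: 7; order 4: 11; order 8: 7; order 16: 1.
Total: 1 + 7 + 11 + 7 + 1 = 27.

27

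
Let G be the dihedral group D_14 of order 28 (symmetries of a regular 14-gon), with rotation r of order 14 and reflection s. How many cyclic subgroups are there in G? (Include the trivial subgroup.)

18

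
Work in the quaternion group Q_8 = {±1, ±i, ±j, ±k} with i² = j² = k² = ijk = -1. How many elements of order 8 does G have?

0

No element of G has order 8 (even though 8 | 8).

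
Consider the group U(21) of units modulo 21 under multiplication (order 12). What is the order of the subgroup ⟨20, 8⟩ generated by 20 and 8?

|⟨20⟩| = 2 and |⟨8⟩| = 2, so |H| is a multiple of lcm(2, 2) = 2 and divides |G| = 12.
Closing under the operation: H = {1, 8, 13, 20}, so |H| = 4.

4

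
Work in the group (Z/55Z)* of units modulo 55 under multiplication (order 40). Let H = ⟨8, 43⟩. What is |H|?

20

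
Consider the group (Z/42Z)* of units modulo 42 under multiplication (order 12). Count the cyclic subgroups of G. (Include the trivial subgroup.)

A cyclic subgroup of order d is generated by each of its φ(d) elements of order d, so the cyclic subgroups of order d number (#elements of order d)/φ(d).
Cyclic subgroups by order — order 1: 1; order 2: 3; order 3: 1; order 6: 3.
Total: 8.

8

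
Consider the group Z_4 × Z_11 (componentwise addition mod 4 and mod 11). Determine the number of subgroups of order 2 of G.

1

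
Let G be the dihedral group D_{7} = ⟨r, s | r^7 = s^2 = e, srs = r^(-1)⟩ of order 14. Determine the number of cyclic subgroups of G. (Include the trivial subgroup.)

9

Each element a generates a cyclic subgroup ⟨a⟩; distinct elements may generate the same one (a cyclic group of order d has φ(d) generators).
Cyclic subgroups by order — order 1: 1; order 2: 7; order 7: 1.
Total: 9.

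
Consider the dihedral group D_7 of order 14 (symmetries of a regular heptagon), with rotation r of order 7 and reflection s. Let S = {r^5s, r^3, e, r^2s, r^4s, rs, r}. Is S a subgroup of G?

r ∈ S but its inverse r^6 ∉ S, so S is not a subgroup.

No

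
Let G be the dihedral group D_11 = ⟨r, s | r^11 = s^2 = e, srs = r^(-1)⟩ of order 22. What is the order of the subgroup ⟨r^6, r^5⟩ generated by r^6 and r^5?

11

|⟨r^6⟩| = 11 and |⟨r^5⟩| = 11, so |H| is a multiple of lcm(11, 11) = 11 and divides |G| = 22.
Closing under the operation: H = {e, r, r^2, r^3, r^4, r^5, r^6, r^7, r^8, r^9, r^10}, so |H| = 11.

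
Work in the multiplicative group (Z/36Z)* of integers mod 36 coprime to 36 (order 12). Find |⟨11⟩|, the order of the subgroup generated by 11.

6

Compute successive powers of 11 mod 36: 11, 13, 35, 25, 23, 1; 11^6 ≡ 1 (mod 36).
So |⟨11⟩| = 6.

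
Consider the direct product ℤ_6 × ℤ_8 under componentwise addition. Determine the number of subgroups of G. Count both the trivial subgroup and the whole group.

|G| = 48, so by Lagrange every subgroup order divides 48. Divisors: 1, 2, 3, 4, 6, 8, 12, 16, 24, 48.
Subgroups by order — order 1: 1; order 2: 3; order 3: 1; order 4: 3; order 6: 3; order 8: 3; order 12: 3; order 16: 1; order 24: 3; order 48: 1.
Total: 1 + 3 + 1 + 3 + 3 + 3 + 3 + 1 + 3 + 1 = 22.

22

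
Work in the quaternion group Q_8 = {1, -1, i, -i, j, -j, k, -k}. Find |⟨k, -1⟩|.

4

|⟨k⟩| = 4 and |⟨-1⟩| = 2, so |H| is a multiple of lcm(4, 2) = 4 and divides |G| = 8.
Closing under the operation: H = {1, -1, k, -k}, so |H| = 4.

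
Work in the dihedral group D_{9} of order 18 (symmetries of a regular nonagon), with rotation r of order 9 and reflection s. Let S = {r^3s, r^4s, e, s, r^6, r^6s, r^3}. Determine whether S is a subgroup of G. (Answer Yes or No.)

|S| = 7 does not divide |G| = 18, so by Lagrange S is not a subgroup.

No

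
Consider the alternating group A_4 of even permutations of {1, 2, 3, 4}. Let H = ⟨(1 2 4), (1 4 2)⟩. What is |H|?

3

|⟨(1 2 4)⟩| = 3 and |⟨(1 4 2)⟩| = 3, so |H| is a multiple of lcm(3, 3) = 3 and divides |G| = 12.
Closing under the operation: H = {e, (1 2 4), (1 4 2)}, so |H| = 3.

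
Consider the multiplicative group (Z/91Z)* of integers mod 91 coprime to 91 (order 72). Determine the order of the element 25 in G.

Compute successive powers of 25 mod 91: 25, 79, 64, 53, 51, 1; 25^6 ≡ 1 (mod 91).
So |⟨25⟩| = 6.

6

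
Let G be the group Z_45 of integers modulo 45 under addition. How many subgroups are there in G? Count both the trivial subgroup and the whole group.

6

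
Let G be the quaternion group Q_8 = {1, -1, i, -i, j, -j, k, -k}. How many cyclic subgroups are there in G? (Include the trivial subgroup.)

Each element a generates a cyclic subgroup ⟨a⟩; distinct elements may generate the same one (a cyclic group of order d has φ(d) generators).
Cyclic subgroups by order — order 1: 1; order 2: 1; order 4: 3.
Total: 5.

5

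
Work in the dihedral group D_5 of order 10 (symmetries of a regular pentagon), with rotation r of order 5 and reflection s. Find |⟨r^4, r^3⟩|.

5

|⟨r^4⟩| = 5 and |⟨r^3⟩| = 5, so |H| is a multiple of lcm(5, 5) = 5 and divides |G| = 10.
Closing under the operation: H = {e, r, r^2, r^3, r^4}, so |H| = 5.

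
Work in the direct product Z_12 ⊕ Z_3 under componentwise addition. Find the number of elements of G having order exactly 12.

16

An element (a,b) has order lcm(ord(a), ord(b)); count pairs with lcm equal to 12.
Enumerating gives 16 such elements.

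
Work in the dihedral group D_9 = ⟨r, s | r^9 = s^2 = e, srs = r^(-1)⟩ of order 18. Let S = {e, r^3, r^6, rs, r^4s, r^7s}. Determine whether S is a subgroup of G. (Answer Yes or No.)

Yes

|S| = 6 divides |G| = 18, consistent with Lagrange.
S contains the identity, every element's inverse is in S, and S is closed under ·: it is a subgroup.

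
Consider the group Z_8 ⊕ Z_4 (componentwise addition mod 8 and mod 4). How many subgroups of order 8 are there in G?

7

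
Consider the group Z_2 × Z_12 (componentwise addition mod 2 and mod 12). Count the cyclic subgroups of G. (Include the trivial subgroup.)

12

Group the elements of G by the cyclic subgroup they generate; each cyclic subgroup of order d accounts for φ(d) elements.
Cyclic subgroups by order — order 1: 1; order 2: 3; order 3: 1; order 4: 2; order 6: 3; order 12: 2.
Total: 12.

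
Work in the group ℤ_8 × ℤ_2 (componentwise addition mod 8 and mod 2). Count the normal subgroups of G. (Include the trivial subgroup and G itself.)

G is abelian, so every subgroup is normal.
G has 11 subgroups in total, hence 11 normal subgroups.

11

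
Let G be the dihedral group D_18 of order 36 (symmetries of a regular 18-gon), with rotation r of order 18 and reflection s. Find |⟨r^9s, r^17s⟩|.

|⟨r^9s⟩| = 2 and |⟨r^17s⟩| = 2, so |H| is a multiple of lcm(2, 2) = 2 and divides |G| = 36.
Closing under the operation: H = {e, r^2, r^4, r^6, r^8, r^10, r^12, r^14, r^16, rs, r^3s, r^5s, r^7s, r^9s, r^11s, r^13s, r^15s, r^17s}, so |H| = 18.

18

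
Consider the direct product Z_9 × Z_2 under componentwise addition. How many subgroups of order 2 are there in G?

1

|G| = 18 and 2 | 18, so subgroups of order 2 are possible by Lagrange.
The subgroups of order 2 are: {(0,0), (0,1)}.
So G has 1 subgroup of order 2.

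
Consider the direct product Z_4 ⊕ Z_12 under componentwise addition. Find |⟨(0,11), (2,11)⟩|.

|⟨(0,11)⟩| = 12 and |⟨(2,11)⟩| = 12, so |H| is a multiple of lcm(12, 12) = 12 and divides |G| = 48.
Closing under the operation: H = {(0,0), (0,1), (0,2), (0,3), (0,4), (0,5), (0,6), (0,7), (0,8), (0,9), (0,10), (0,11), (2,0), (2,1), (2,2), (2,3), (2,4), (2,5), (2,6), (2,7), (2,8), (2,9), (2,10), (2,11)}, so |H| = 24.

24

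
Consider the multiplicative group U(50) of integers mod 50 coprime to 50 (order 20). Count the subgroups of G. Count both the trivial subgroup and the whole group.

|G| = 20, so by Lagrange every subgroup order divides 20. Divisors: 1, 2, 4, 5, 10, 20.
Subgroups by order — order 1: 1; order 2: 1; order 4: 1; order 5: 1; order 10: 1; order 20: 1.
Total: 1 + 1 + 1 + 1 + 1 + 1 = 6.

6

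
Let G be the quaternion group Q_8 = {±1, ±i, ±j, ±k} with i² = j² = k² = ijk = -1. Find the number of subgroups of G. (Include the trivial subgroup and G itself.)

|G| = 8, so by Lagrange every subgroup order divides 8. Divisors: 1, 2, 4, 8.
Subgroups by order — order 1: 1; order 2: 1; order 4: 3; order 8: 1.
Total: 1 + 1 + 3 + 1 = 6.

6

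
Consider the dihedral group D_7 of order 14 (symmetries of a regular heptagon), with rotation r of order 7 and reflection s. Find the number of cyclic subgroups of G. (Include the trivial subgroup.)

9

Each element a generates a cyclic subgroup ⟨a⟩; distinct elements may generate the same one (a cyclic group of order d has φ(d) generators).
Cyclic subgroups by order — order 1: 1; order 2: 7; order 7: 1.
Total: 9.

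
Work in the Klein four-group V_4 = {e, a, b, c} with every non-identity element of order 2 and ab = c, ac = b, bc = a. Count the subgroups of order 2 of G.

3

|G| = 4 and 2 | 4, so subgroups of order 2 are possible by Lagrange.
The subgroups of order 2 are: {e, a}; {e, b}; {e, c}.
So G has 3 subgroups of order 2.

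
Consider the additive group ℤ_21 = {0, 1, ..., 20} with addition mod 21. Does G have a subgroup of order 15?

15 does not divide |G| = 21, so by Lagrange no subgroup of order 15 exists.

No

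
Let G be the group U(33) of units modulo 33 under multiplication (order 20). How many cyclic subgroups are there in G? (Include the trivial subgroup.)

Each element a generates a cyclic subgroup ⟨a⟩; distinct elements may generate the same one (a cyclic group of order d has φ(d) generators).
Cyclic subgroups by order — order 1: 1; order 2: 3; order 5: 1; order 10: 3.
Total: 8.

8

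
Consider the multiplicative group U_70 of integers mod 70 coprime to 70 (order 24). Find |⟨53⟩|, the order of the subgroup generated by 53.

12

Compute successive powers of 53 mod 70: 53, 9, 57, 11, 23, 29, 67, 51, …; 53^12 ≡ 1 (mod 70).
So |⟨53⟩| = 12.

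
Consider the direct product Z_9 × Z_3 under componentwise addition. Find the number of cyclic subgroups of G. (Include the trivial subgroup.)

A cyclic subgroup of order d is generated by each of its φ(d) elements of order d, so the cyclic subgroups of order d number (#elements of order d)/φ(d).
Cyclic subgroups by order — order 1: 1; order 3: 4; order 9: 3.
Total: 8.

8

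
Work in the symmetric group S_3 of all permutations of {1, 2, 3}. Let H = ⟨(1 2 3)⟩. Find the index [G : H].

2

|⟨(1 2 3)⟩| = 3 and |G| = 6.
By Lagrange, [G : H] = |G|/|H| = 6/3 = 2.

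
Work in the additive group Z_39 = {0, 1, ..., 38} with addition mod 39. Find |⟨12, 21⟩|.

13

|⟨12⟩| = 13 and |⟨21⟩| = 13, so |H| is a multiple of lcm(13, 13) = 13 and divides |G| = 39.
Closing under the operation: H = {0, 3, 6, 9, 12, 15, 18, 21, 24, 27, 30, 33, 36}, so |H| = 13.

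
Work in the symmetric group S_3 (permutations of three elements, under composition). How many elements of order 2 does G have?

The elements of order 2 are: (2 3), (1 2), (1 3).
That's 3.

3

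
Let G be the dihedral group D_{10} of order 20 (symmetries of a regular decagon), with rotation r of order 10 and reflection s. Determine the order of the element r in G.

10

Computing powers of r: the smallest k with (r)^k = e is k = 10.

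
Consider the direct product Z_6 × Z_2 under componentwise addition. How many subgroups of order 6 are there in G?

3

|G| = 12 and 6 | 12, so subgroups of order 6 are possible by Lagrange.
The subgroups of order 6 are: {(0,0), (0,1), (2,0), (2,1), (4,0), (4,1)}; {(0,0), (1,0), (2,0), (3,0), (4,0), (5,0)}; {(0,0), (1,1), (2,0), (3,1), (4,0), (5,1)}.
So G has 3 subgroups of order 6.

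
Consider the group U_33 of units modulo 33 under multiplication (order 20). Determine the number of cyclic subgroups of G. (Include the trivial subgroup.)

8

A cyclic subgroup of order d is generated by each of its φ(d) elements of order d, so the cyclic subgroups of order d number (#elements of order d)/φ(d).
Cyclic subgroups by order — order 1: 1; order 2: 3; order 5: 1; order 10: 3.
Total: 8.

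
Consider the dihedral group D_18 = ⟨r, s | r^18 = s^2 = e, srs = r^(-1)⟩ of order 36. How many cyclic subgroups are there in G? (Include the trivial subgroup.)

24

Group the elements of G by the cyclic subgroup they generate; each cyclic subgroup of order d accounts for φ(d) elements.
Cyclic subgroups by order — order 1: 1; order 2: 19; order 3: 1; order 6: 1; order 9: 1; order 18: 1.
Total: 24.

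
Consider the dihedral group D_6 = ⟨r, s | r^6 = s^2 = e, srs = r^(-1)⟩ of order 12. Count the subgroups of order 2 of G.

|G| = 12 and 2 | 12, so subgroups of order 2 are possible by Lagrange.
The subgroups of order 2 are: {e, r^2s}; {e, r^3}; {e, r^3s}; {e, r^4s}; … (7 in all).
So G has 7 subgroups of order 2.

7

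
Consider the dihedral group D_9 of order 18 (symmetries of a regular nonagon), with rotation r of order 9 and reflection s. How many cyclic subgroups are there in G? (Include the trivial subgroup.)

12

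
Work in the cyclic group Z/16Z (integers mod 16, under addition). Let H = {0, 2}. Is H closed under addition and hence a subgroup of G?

No

2 ∈ H but its inverse 14 ∉ H, so H is not a subgroup.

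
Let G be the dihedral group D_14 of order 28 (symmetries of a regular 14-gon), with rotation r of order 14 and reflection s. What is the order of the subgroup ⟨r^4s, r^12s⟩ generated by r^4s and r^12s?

14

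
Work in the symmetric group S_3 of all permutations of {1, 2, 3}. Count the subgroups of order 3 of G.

1

|G| = 6 and 3 | 6, so subgroups of order 3 are possible by Lagrange.
The subgroups of order 3 are: {e, (1 2 3), (1 3 2)}.
So G has 1 subgroup of order 3.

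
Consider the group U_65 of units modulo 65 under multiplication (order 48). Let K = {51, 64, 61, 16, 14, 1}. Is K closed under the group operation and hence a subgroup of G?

No

Closure fails: 64 · 16 = 49 ∉ K. So K is not a subgroup.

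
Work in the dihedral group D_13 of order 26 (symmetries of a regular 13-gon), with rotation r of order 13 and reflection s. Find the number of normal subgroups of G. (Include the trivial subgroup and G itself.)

3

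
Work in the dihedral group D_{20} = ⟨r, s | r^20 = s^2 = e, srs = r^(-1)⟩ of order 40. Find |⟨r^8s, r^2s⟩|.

|⟨r^8s⟩| = 2 and |⟨r^2s⟩| = 2, so |H| is a multiple of lcm(2, 2) = 2 and divides |G| = 40.
Closing under the operation: H = {e, r^2, r^4, r^6, r^8, r^10, r^12, r^14, r^16, r^18, s, r^2s, r^4s, r^6s, r^8s, r^10s, r^12s, r^14s, r^16s, r^18s}, so |H| = 20.

20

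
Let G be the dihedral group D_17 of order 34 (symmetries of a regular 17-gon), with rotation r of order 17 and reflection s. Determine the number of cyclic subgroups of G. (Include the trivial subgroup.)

Each element a generates a cyclic subgroup ⟨a⟩; distinct elements may generate the same one (a cyclic group of order d has φ(d) generators).
Cyclic subgroups by order — order 1: 1; order 2: 17; order 17: 1.
Total: 19.

19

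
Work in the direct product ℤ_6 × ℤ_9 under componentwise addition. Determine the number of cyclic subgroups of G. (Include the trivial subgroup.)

Group the elements of G by the cyclic subgroup they generate; each cyclic subgroup of order d accounts for φ(d) elements.
Cyclic subgroups by order — order 1: 1; order 2: 1; order 3: 4; order 6: 4; order 9: 3; order 18: 3.
Total: 16.

16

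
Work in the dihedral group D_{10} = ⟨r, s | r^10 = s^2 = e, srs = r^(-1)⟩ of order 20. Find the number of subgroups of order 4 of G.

|G| = 20 and 4 | 20, so subgroups of order 4 are possible by Lagrange.
The subgroups of order 4 are: {e, r^5, r^2s, r^7s}; {e, r^5, r^3s, r^8s}; {e, r^5, r^4s, r^9s}; {e, r^5, s, r^5s}; … (5 in all).
So G has 5 subgroups of order 4.

5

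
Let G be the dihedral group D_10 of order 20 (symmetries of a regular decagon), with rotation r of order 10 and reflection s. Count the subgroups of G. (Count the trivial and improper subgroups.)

22

|G| = 20, so by Lagrange every subgroup order divides 20. Divisors: 1, 2, 4, 5, 10, 20.
Subgroups by order — order 1: 1; order 2: 11; order 4: 5; order 5: 1; order 10: 3; order 20: 1.
Total: 1 + 11 + 5 + 1 + 3 + 1 = 22.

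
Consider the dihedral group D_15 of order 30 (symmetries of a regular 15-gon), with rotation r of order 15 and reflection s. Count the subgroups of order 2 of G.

15

|G| = 30 and 2 | 30, so subgroups of order 2 are possible by Lagrange.
The subgroups of order 2 are: {e, r^10s}; {e, r^11s}; {e, r^12s}; {e, r^13s}; … (15 in all).
So G has 15 subgroups of order 2.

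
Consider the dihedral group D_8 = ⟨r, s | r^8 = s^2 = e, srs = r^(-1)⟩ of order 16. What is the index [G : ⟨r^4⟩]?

8

|⟨r^4⟩| = 2 and |G| = 16.
By Lagrange, [G : H] = |G|/|H| = 16/2 = 8.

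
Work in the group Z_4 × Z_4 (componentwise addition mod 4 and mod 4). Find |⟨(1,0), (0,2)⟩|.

|⟨(1,0)⟩| = 4 and |⟨(0,2)⟩| = 2, so |H| is a multiple of lcm(4, 2) = 4 and divides |G| = 16.
Closing under the operation: H = {(0,0), (0,2), (1,0), (1,2), (2,0), (2,2), (3,0), (3,2)}, so |H| = 8.

8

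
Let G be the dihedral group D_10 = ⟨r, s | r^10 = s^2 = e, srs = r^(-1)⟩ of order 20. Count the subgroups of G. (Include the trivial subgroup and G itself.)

22

|G| = 20, so by Lagrange every subgroup order divides 20. Divisors: 1, 2, 4, 5, 10, 20.
Subgroups by order — order 1: 1; order 2: 11; order 4: 5; order 5: 1; order 10: 3; order 20: 1.
Total: 1 + 11 + 5 + 1 + 3 + 1 = 22.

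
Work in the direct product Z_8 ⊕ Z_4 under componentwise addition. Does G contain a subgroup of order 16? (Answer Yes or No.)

Yes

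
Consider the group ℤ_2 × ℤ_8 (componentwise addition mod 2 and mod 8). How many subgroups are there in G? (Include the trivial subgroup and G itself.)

|G| = 16, so by Lagrange every subgroup order divides 16. Divisors: 1, 2, 4, 8, 16.
Subgroups by order — order 1: 1; order 2: 3; order 4: 3; order 8: 3; order 16: 1.
Total: 1 + 3 + 3 + 3 + 1 = 11.

11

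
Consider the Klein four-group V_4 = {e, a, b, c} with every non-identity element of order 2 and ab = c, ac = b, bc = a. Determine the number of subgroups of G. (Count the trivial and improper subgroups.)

5

|G| = 4, so by Lagrange every subgroup order divides 4. Divisors: 1, 2, 4.
Subgroups by order — order 1: 1; order 2: 3; order 4: 1.
Total: 1 + 3 + 1 = 5.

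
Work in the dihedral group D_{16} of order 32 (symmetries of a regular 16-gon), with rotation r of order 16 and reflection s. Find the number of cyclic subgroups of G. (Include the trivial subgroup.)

Each element a generates a cyclic subgroup ⟨a⟩; distinct elements may generate the same one (a cyclic group of order d has φ(d) generators).
Cyclic subgroups by order — order 1: 1; order 2: 17; order 4: 1; order 8: 1; order 16: 1.
Total: 21.

21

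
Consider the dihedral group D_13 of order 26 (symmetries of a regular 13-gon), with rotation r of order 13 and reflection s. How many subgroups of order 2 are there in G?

|G| = 26 and 2 | 26, so subgroups of order 2 are possible by Lagrange.
The subgroups of order 2 are: {e, r^10s}; {e, r^11s}; {e, r^12s}; {e, r^2s}; … (13 in all).
So G has 13 subgroups of order 2.

13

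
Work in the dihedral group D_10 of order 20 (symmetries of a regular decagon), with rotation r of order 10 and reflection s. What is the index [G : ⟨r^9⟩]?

2

|⟨r^9⟩| = 10 and |G| = 20.
By Lagrange, [G : H] = |G|/|H| = 20/10 = 2.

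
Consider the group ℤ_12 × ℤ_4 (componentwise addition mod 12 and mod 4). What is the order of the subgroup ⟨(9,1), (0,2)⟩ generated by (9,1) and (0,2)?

|⟨(9,1)⟩| = 4 and |⟨(0,2)⟩| = 2, so |H| is a multiple of lcm(4, 2) = 4 and divides |G| = 48.
Closing under the operation: H = {(0,0), (0,2), (3,1), (3,3), (6,0), (6,2), (9,1), (9,3)}, so |H| = 8.

8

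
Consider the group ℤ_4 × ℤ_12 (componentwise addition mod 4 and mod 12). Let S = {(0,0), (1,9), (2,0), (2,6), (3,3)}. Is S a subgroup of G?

|S| = 5 does not divide |G| = 48, so by Lagrange S is not a subgroup.

No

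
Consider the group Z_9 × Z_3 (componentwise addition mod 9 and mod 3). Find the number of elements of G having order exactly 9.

An element (a,b) has order lcm(ord(a), ord(b)); count pairs with lcm equal to 9.
Enumerating gives 18 such elements.

18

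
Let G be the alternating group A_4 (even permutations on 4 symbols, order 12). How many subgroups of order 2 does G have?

3

|G| = 12 and 2 | 12, so subgroups of order 2 are possible by Lagrange.
The subgroups of order 2 are: {e, (1 2)(3 4)}; {e, (1 3)(2 4)}; {e, (1 4)(2 3)}.
So G has 3 subgroups of order 2.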